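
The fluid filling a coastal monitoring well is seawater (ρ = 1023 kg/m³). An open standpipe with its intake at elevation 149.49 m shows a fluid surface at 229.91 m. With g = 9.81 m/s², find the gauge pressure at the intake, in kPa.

P ≈ 807 kPa

Pressure head ψ = h − z = 229.91 − 149.49 = 80.42 m.
P = ρgψ = 1023 × 9.81 × 80.42 = 807065 Pa ≈ 807 kPa.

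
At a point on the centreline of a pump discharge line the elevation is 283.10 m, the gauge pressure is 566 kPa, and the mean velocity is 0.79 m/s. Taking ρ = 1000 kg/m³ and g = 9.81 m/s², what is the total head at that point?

Pressure head ψ = P/(ρg) = 566×1000 / (1000 × 9.81) = 57.70 m.
Velocity head = v²/(2g) = 0.79² / (2 × 9.81) = 0.032 m.
h = z + ψ + v²/(2g) = 283.10 + 57.70 + 0.032 = 340.83 m.

h ≈ 340.83 m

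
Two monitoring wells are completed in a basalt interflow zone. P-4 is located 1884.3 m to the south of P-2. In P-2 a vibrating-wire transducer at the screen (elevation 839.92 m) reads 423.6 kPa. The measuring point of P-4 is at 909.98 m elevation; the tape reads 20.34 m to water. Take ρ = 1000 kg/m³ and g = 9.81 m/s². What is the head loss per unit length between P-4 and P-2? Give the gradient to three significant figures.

i ≈ 0.00347 m/m

Pressure head at P-2: ψ = P/(ρg) = 423.6×1000 / (1000 × 9.81) = 43.18 m.
Total head at P-2: h = z + ψ = 839.92 + 43.18 = 883.10 m.
Total head at P-4: h = 909.98 − 20.34 = 889.64 m.
Head difference: h(P-2) − h(P-4) = 883.10 − 889.64 = -6.54 m.
Hydraulic gradient: i = |Δh| / L = 6.54 / 1884.3 = 0.00347.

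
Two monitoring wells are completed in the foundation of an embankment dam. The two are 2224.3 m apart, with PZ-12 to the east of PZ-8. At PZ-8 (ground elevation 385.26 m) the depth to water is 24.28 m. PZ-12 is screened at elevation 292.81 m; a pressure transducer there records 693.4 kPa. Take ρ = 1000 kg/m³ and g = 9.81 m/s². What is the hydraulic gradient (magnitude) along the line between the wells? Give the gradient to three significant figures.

i ≈ 0.00113

Total head at PZ-8: h = 385.26 − 24.28 = 360.98 m.
Pressure head at PZ-12: ψ = P/(ρg) = 693.4×1000 / (1000 × 9.81) = 70.68 m.
Total head at PZ-12: h = z + ψ = 292.81 + 70.68 = 363.49 m.
Head difference: h(PZ-8) − h(PZ-12) = 360.98 − 363.49 = -2.51 m.
Hydraulic gradient: i = |Δh| / L = 2.51 / 2224.3 = 0.00113.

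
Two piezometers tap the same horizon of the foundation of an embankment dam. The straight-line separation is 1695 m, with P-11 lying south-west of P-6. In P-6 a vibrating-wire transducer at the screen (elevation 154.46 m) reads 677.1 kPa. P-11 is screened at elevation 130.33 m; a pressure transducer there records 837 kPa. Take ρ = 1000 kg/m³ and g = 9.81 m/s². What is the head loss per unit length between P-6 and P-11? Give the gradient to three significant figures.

i ≈ 0.00462 m/m

Pressure head at P-6: ψ = P/(ρg) = 677.1×1000 / (1000 × 9.81) = 69.02 m.
Total head at P-6: h = z + ψ = 154.46 + 69.02 = 223.48 m.
Pressure head at P-11: ψ = P/(ρg) = 837×1000 / (1000 × 9.81) = 85.32 m.
Total head at P-11: h = z + ψ = 130.33 + 85.32 = 215.65 m.
Head difference: h(P-6) − h(P-11) = 223.48 − 215.65 = 7.83 m.
Hydraulic gradient: i = |Δh| / L = 7.83 / 1695 = 0.00462.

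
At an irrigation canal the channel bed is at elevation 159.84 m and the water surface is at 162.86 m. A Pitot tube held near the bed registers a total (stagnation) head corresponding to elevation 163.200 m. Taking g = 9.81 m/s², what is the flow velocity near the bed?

Near the bed, under hydrostatic conditions, the piezometric head (z + ψ) equals the free-surface elevation, 162.86 m.
Velocity head = total − piezometric = 163.200 − 162.86 = 0.340 m.
v = √(2g·h_v) = √(2 × 9.81 × 0.340) = 2.58 m/s.

v ≈ 2.58 m/s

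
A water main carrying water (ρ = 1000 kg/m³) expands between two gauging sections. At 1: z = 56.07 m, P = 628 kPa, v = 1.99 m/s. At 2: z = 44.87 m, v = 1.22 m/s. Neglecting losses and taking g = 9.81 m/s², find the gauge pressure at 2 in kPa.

P₂ ≈ 739 kPa

Pressure head at 1: ψ₁ = P₁/(ρg) = 628×1000 / (1000 × 9.81) = 64.02 m.
Velocity heads: v₁²/2g = 1.99²/19.62 = 0.202 m; v₂²/2g = 1.22²/19.62 = 0.076 m.
Total head H = z₁ + ψ₁ + v₁²/2g = 56.07 + 64.02 + 0.202 = 120.29 m.
ψ₂ = H − z₂ − v₂²/2g = 120.29 − 44.87 − 0.076 = 75.34 m.
P₂ = ρgψ₂ = 1000 × 9.81 × 75.34 ≈ 739 kPa.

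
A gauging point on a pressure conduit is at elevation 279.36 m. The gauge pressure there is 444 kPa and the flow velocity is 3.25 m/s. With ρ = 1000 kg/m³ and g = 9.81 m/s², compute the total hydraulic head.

h ≈ 325.16 m

Pressure head ψ = P/(ρg) = 444×1000 / (1000 × 9.81) = 45.26 m.
Velocity head = v²/(2g) = 3.25² / (2 × 9.81) = 0.538 m.
h = z + ψ + v²/(2g) = 279.36 + 45.26 + 0.538 = 325.16 m.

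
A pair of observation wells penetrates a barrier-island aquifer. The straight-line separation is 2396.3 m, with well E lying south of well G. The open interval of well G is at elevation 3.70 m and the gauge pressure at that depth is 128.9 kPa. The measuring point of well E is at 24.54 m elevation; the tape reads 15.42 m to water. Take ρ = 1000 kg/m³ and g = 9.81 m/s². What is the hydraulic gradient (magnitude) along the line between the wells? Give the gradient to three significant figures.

Pressure head at well G: ψ = P/(ρg) = 128.9×1000 / (1000 × 9.81) = 13.14 m.
Total head at well G: h = z + ψ = 3.70 + 13.14 = 16.84 m.
Total head at well E: h = 24.54 − 15.42 = 9.12 m.
Head difference: h(well G) − h(well E) = 16.84 − 9.12 = 7.72 m.
Hydraulic gradient: i = |Δh| / L = 7.72 / 2396.3 = 0.00322.

i ≈ 0.00322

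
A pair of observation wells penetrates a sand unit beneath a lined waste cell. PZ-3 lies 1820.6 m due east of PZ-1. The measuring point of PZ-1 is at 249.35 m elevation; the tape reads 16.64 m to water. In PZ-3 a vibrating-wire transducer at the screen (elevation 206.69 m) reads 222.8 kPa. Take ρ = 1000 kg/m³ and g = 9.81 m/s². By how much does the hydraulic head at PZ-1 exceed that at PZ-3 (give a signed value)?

Total head at PZ-1: h = 249.35 − 16.64 = 232.71 m.
Pressure head at PZ-3: ψ = P/(ρg) = 222.8×1000 / (1000 × 9.81) = 22.71 m.
Total head at PZ-3: h = z + ψ = 206.69 + 22.71 = 229.40 m.
Head difference: h(PZ-1) − h(PZ-3) = 232.71 − 229.40 = 3.31 m.

Δh ≈ 3.31 m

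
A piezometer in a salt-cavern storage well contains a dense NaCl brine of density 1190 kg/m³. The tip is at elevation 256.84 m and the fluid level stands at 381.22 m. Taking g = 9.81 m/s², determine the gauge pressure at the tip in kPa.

Pressure head ψ = h − z = 381.22 − 256.84 = 124.38 m.
P = ρgψ = 1190 × 9.81 × 124.38 = 1452000 Pa ≈ 1450 kPa.

P ≈ 1450 kPa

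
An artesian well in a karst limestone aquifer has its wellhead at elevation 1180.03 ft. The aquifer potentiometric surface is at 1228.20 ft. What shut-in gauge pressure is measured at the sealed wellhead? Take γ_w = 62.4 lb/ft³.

Head above the cap: Δh = 1228.20 − 1180.03 = 48.17 ft.
P = γΔh/144 = 62.4 × 48.17 / 144 = 20.9 psi.

P ≈ 20.9 psi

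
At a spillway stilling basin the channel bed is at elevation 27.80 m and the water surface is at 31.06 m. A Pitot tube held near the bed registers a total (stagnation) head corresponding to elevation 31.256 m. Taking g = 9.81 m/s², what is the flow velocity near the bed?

v ≈ 1.96 m/s

Near the bed, under hydrostatic conditions, the piezometric head (z + ψ) equals the free-surface elevation, 31.06 m.
Velocity head = total − piezometric = 31.256 − 31.06 = 0.196 m.
v = √(2g·h_v) = √(2 × 9.81 × 0.196) = 1.96 m/s.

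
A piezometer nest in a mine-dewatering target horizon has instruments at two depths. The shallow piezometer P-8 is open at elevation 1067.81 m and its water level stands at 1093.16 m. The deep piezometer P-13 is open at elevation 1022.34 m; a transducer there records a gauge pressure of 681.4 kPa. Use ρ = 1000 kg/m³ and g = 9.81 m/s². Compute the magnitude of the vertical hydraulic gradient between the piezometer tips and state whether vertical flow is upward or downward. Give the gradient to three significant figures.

Total head at P-8: h = 1093.16 m (water level in the standpipe).
Pressure head at P-13: ψ = P/(ρg) = 681.4×1000 / (1000 × 9.81) = 69.46 m.
Total head at P-13: h = z + ψ = 1022.34 + 69.46 = 1091.80 m.
Δh = h(P-8) − h(P-13) = 1093.16 − 1091.80 = 1.36 m.
Vertical separation Δz = 1067.81 − 1022.34 = 45.47 m.
|i_v| = |Δh| / Δz = 1.36 / 45.47 = 0.0299.
Head is higher in the shallow piezometer, so vertical flow is downward (recharge condition).

|i_v| ≈ 0.0299; vertical flow is downward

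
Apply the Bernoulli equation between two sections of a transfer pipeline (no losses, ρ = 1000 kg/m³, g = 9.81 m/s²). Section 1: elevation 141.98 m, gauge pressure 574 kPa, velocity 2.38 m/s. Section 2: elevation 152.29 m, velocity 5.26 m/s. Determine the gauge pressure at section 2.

P₂ ≈ 462 kPa

Pressure head at 1: ψ₁ = P₁/(ρg) = 574×1000 / (1000 × 9.81) = 58.51 m.
Velocity heads: v₁²/2g = 2.38²/19.62 = 0.289 m; v₂²/2g = 5.26²/19.62 = 1.410 m.
Total head H = z₁ + ψ₁ + v₁²/2g = 141.98 + 58.51 + 0.289 = 200.78 m.
ψ₂ = H − z₂ − v₂²/2g = 200.78 − 152.29 − 1.410 = 47.08 m.
P₂ = ρgψ₂ = 1000 × 9.81 × 47.08 ≈ 462 kPa.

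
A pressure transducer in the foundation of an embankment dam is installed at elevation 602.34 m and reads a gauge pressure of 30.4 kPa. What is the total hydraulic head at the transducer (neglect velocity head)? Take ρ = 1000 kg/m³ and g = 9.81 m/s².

h ≈ 605.44 m

ψ = P/(ρg) = 30.4×1000 / (1000 × 9.81) = 3.10 m.
h = z + ψ = 602.34 + 3.10 = 605.44 m.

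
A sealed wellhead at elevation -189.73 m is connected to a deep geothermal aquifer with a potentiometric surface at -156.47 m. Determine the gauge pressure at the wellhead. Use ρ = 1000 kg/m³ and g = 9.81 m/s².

P ≈ 326 kPa

Head above the cap: Δh = -156.47 − (-189.73) = 33.26 m.
P = ρgΔh = 1000 × 9.81 × 33.26 = 326281 Pa ≈ 326 kPa.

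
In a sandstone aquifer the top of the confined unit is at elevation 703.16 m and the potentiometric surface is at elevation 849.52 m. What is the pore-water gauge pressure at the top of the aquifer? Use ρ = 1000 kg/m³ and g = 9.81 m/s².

Pressure head at the aquifer top: ψ = h − z = 849.52 − 703.16 = 146.36 m.
P = ρgψ = 1000 × 9.81 × 146.36 = 1435792 Pa ≈ 1440 kPa.

P ≈ 1440 kPa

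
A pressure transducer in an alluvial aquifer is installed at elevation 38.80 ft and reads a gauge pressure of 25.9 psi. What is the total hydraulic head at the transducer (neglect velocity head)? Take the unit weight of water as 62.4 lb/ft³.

h ≈ 98.57 ft

ψ = 144·P/γ = 144 × 25.9 / 62.4 = 59.77 ft.
h = z + ψ = 38.80 + 59.77 = 98.57 ft.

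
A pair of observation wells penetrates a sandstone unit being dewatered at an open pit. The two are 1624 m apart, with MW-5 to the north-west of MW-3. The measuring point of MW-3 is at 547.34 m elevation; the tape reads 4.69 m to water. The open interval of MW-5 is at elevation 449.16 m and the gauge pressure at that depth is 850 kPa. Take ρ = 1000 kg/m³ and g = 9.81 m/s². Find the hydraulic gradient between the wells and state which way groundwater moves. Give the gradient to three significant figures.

Total head at MW-3: h = 547.34 − 4.69 = 542.65 m.
Pressure head at MW-5: ψ = P/(ρg) = 850×1000 / (1000 × 9.81) = 86.65 m.
Total head at MW-5: h = z + ψ = 449.16 + 86.65 = 535.81 m.
Head difference: h(MW-3) − h(MW-5) = 542.65 − 535.81 = 6.84 m.
Hydraulic gradient: i = |Δh| / L = 6.84 / 1624 = 0.00421.
Flow is from higher to lower head: from MW-3 toward MW-5, i.e. toward the north-west.

i ≈ 0.00421; groundwater flows toward the north-west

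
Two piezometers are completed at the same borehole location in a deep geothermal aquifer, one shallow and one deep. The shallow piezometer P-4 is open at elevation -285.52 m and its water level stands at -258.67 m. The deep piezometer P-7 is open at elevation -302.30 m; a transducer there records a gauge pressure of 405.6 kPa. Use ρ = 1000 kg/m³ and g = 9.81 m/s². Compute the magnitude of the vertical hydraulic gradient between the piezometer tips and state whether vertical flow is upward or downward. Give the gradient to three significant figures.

|i_v| ≈ 0.136; vertical flow is downward

Total head at P-4: h = -258.67 m (water level in the standpipe).
Pressure head at P-7: ψ = P/(ρg) = 405.6×1000 / (1000 × 9.81) = 41.35 m.
Total head at P-7: h = z + ψ = -302.30 + 41.35 = -260.95 m.
Δh = h(P-4) − h(P-7) = -258.67 − (-260.95) = 2.28 m.
Vertical separation Δz = -285.52 − (-302.30) = 16.78 m.
|i_v| = |Δh| / Δz = 2.28 / 16.78 = 0.136.
Head is higher in the shallow piezometer, so vertical flow is downward (recharge condition).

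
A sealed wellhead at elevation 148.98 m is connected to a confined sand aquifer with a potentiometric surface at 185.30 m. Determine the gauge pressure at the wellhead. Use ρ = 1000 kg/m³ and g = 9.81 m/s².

P ≈ 356 kPa

Head above the cap: Δh = 185.30 − 148.98 = 36.32 m.
P = ρgΔh = 1000 × 9.81 × 36.32 = 356299 Pa ≈ 356 kPa.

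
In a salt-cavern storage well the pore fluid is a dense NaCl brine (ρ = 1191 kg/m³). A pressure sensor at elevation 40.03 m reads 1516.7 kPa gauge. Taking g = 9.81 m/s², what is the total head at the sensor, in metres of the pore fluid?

h ≈ 169.84 m

ψ = P/(ρg) = 1516.7×1000 / (1191 × 9.81) = 129.81 m.
h = z + ψ = 40.03 + 129.81 = 169.84 m.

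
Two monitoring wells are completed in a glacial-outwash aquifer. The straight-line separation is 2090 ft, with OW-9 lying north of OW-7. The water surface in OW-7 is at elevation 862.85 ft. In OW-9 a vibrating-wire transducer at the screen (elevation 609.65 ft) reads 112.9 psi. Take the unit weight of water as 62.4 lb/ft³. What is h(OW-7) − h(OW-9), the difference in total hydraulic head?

Δh ≈ -7.34 ft

Total head at OW-7: h = 862.85 ft (water level in the piezometer is the total head).
Pressure head at OW-9: ψ = 144·P/γ = 144 × 112.9 / 62.4 = 260.54 ft.
Total head at OW-9: h = z + ψ = 609.65 + 260.54 = 870.19 ft.
Head difference: h(OW-7) − h(OW-9) = 862.85 − 870.19 = -7.34 ft.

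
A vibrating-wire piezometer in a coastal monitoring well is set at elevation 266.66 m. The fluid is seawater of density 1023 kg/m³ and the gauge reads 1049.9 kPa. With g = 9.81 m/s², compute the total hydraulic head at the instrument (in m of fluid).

h ≈ 371.28 m

ψ = P/(ρg) = 1049.9×1000 / (1023 × 9.81) = 104.62 m.
h = z + ψ = 266.66 + 104.62 = 371.28 m.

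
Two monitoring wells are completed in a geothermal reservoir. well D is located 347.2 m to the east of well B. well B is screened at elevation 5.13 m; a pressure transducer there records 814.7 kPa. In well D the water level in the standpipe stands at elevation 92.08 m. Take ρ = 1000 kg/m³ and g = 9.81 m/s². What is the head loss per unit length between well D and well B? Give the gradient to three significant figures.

Pressure head at well B: ψ = P/(ρg) = 814.7×1000 / (1000 × 9.81) = 83.05 m.
Total head at well B: h = z + ψ = 5.13 + 83.05 = 88.18 m.
Total head at well D: h = 92.08 m (water level in the piezometer is the total head).
Head difference: h(well B) − h(well D) = 88.18 − 92.08 = -3.90 m.
Hydraulic gradient: i = |Δh| / L = 3.90 / 347.2 = 0.0112.

i ≈ 0.0112 m/m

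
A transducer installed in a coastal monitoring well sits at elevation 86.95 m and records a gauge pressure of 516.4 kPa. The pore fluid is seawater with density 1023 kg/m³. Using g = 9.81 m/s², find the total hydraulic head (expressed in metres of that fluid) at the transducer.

h ≈ 138.41 m

ψ = P/(ρg) = 516.4×1000 / (1023 × 9.81) = 51.46 m.
h = z + ψ = 86.95 + 51.46 = 138.41 m.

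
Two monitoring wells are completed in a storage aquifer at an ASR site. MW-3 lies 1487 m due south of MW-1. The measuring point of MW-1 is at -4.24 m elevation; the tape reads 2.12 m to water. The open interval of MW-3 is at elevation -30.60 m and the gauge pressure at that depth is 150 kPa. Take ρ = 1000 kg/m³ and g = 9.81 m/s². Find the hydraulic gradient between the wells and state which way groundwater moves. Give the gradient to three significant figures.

Total head at MW-1: h = -4.24 − 2.12 = -6.36 m.
Pressure head at MW-3: ψ = P/(ρg) = 150×1000 / (1000 × 9.81) = 15.29 m.
Total head at MW-3: h = z + ψ = -30.60 + 15.29 = -15.31 m.
Head difference: h(MW-1) − h(MW-3) = -6.36 − (-15.31) = 8.95 m.
Hydraulic gradient: i = |Δh| / L = 8.95 / 1487 = 0.00602.
Flow is from higher to lower head: from MW-1 toward MW-3, i.e. toward the south.

i ≈ 0.00602; groundwater flows toward the south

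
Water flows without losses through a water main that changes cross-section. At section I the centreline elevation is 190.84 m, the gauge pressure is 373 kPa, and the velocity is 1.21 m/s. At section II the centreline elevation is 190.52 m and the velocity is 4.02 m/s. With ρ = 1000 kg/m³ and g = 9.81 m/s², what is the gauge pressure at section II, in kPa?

Pressure head at I: ψ₁ = P₁/(ρg) = 373×1000 / (1000 × 9.81) = 38.02 m.
Velocity heads: v₁²/2g = 1.21²/19.62 = 0.075 m; v₂²/2g = 4.02²/19.62 = 0.824 m.
Total head H = z₁ + ψ₁ + v₁²/2g = 190.84 + 38.02 + 0.075 = 228.94 m.
ψ₂ = H − z₂ − v₂²/2g = 228.94 − 190.52 − 0.824 = 37.60 m.
P₂ = ρgψ₂ = 1000 × 9.81 × 37.60 ≈ 369 kPa.

P₂ ≈ 369 kPa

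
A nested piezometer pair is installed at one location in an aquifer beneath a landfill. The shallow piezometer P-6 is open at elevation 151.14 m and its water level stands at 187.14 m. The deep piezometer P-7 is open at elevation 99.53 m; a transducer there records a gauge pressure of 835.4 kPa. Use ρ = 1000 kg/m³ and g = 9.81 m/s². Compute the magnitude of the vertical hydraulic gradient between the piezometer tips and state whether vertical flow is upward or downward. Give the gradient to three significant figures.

|i_v| ≈ 0.0475; vertical flow is downward

Total head at P-6: h = 187.14 m (water level in the standpipe).
Pressure head at P-7: ψ = P/(ρg) = 835.4×1000 / (1000 × 9.81) = 85.16 m.
Total head at P-7: h = z + ψ = 99.53 + 85.16 = 184.69 m.
Δh = h(P-6) − h(P-7) = 187.14 − 184.69 = 2.45 m.
Vertical separation Δz = 151.14 − 99.53 = 51.61 m.
|i_v| = |Δh| / Δz = 2.45 / 51.61 = 0.0475.
Head is higher in the shallow piezometer, so vertical flow is downward (recharge condition).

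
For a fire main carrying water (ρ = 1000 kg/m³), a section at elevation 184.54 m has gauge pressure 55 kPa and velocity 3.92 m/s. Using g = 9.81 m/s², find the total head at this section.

h ≈ 190.93 m

Pressure head ψ = P/(ρg) = 55×1000 / (1000 × 9.81) = 5.61 m.
Velocity head = v²/(2g) = 3.92² / (2 × 9.81) = 0.783 m.
h = z + ψ + v²/(2g) = 184.54 + 5.61 + 0.783 = 190.93 m.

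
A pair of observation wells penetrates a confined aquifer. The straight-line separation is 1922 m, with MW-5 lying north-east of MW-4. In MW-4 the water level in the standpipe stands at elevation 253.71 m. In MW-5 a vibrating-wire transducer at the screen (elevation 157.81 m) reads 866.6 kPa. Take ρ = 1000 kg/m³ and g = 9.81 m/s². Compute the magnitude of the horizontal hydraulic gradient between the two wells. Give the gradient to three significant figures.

i ≈ 0.00393

Total head at MW-4: h = 253.71 m (water level in the piezometer is the total head).
Pressure head at MW-5: ψ = P/(ρg) = 866.6×1000 / (1000 × 9.81) = 88.34 m.
Total head at MW-5: h = z + ψ = 157.81 + 88.34 = 246.15 m.
Head difference: h(MW-4) − h(MW-5) = 253.71 − 246.15 = 7.56 m.
Hydraulic gradient: i = |Δh| / L = 7.56 / 1922 = 0.00393.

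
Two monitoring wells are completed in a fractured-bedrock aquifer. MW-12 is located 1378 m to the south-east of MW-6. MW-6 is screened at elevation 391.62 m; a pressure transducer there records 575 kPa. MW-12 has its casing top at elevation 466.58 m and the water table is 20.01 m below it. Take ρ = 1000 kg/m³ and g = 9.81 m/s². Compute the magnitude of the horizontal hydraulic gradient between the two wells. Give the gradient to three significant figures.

Pressure head at MW-6: ψ = P/(ρg) = 575×1000 / (1000 × 9.81) = 58.61 m.
Total head at MW-6: h = z + ψ = 391.62 + 58.61 = 450.23 m.
Total head at MW-12: h = 466.58 − 20.01 = 446.57 m.
Head difference: h(MW-6) − h(MW-12) = 450.23 − 446.57 = 3.66 m.
Hydraulic gradient: i = |Δh| / L = 3.66 / 1378 = 0.00266.

i ≈ 0.00266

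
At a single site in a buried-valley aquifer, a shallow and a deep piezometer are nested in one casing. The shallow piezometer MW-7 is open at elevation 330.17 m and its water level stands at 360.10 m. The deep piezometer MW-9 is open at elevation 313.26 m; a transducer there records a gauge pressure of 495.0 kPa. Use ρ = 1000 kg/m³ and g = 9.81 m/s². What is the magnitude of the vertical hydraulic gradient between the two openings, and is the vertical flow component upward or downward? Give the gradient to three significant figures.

Total head at MW-7: h = 360.10 m (water level in the standpipe).
Pressure head at MW-9: ψ = P/(ρg) = 495.0×1000 / (1000 × 9.81) = 50.46 m.
Total head at MW-9: h = z + ψ = 313.26 + 50.46 = 363.72 m.
Δh = h(MW-7) − h(MW-9) = 360.10 − 363.72 = -3.62 m.
Vertical separation Δz = 330.17 − 313.26 = 16.91 m.
|i_v| = |Δh| / Δz = 3.62 / 16.91 = 0.214.
Head is higher in the deep piezometer, so vertical flow is upward (discharge condition).

|i_v| ≈ 0.214; vertical flow is upward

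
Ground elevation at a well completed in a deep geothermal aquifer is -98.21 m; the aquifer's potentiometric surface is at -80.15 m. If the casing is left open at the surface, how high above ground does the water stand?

≈ 18.06 m above ground

Water rises to the potentiometric surface, so the rise above ground = -80.15 − (-98.21) = 18.06 m.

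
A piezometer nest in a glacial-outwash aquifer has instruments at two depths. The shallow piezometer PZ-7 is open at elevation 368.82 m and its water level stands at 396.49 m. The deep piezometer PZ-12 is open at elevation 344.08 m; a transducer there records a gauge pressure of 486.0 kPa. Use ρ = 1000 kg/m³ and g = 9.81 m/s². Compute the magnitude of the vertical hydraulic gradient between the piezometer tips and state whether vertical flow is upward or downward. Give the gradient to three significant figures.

Total head at PZ-7: h = 396.49 m (water level in the standpipe).
Pressure head at PZ-12: ψ = P/(ρg) = 486.0×1000 / (1000 × 9.81) = 49.54 m.
Total head at PZ-12: h = z + ψ = 344.08 + 49.54 = 393.62 m.
Δh = h(PZ-7) − h(PZ-12) = 396.49 − 393.62 = 2.87 m.
Vertical separation Δz = 368.82 − 344.08 = 24.74 m.
|i_v| = |Δh| / Δz = 2.87 / 24.74 = 0.116.
Head is higher in the shallow piezometer, so vertical flow is downward (recharge condition).

|i_v| ≈ 0.116; vertical flow is downward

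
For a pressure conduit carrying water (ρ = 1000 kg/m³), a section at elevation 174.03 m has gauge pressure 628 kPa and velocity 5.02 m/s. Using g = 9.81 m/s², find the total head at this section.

Pressure head ψ = P/(ρg) = 628×1000 / (1000 × 9.81) = 64.02 m.
Velocity head = v²/(2g) = 5.02² / (2 × 9.81) = 1.284 m.
h = z + ψ + v²/(2g) = 174.03 + 64.02 + 1.284 = 239.33 m.

h ≈ 239.33 m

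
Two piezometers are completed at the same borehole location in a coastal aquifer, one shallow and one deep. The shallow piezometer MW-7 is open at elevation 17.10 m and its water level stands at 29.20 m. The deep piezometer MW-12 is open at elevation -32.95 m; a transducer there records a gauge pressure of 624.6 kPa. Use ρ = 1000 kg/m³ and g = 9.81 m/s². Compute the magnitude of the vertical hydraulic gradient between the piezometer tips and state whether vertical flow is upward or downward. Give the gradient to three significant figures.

|i_v| ≈ 0.0304; vertical flow is upward

Total head at MW-7: h = 29.20 m (water level in the standpipe).
Pressure head at MW-12: ψ = P/(ρg) = 624.6×1000 / (1000 × 9.81) = 63.67 m.
Total head at MW-12: h = z + ψ = -32.95 + 63.67 = 30.72 m.
Δh = h(MW-7) − h(MW-12) = 29.20 − 30.72 = -1.52 m.
Vertical separation Δz = 17.10 − (-32.95) = 50.05 m.
|i_v| = |Δh| / Δz = 1.52 / 50.05 = 0.0304.
Head is higher in the deep piezometer, so vertical flow is upward (discharge condition).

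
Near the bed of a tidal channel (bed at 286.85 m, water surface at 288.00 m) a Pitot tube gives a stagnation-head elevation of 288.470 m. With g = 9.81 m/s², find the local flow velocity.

Near the bed, under hydrostatic conditions, the piezometric head (z + ψ) equals the free-surface elevation, 288.00 m.
Velocity head = total − piezometric = 288.470 − 288.00 = 0.470 m.
v = √(2g·h_v) = √(2 × 9.81 × 0.470) = 3.04 m/s.

v ≈ 3.04 m/s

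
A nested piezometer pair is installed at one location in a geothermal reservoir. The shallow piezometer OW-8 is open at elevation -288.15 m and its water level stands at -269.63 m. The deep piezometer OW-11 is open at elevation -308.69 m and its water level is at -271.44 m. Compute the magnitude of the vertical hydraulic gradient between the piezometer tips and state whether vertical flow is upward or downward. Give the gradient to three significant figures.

Total head at OW-8: h = -269.63 m (water level in the standpipe).
Total head at OW-11: h = -271.44 m.
Δh = h(OW-8) − h(OW-11) = -269.63 − (-271.44) = 1.81 m.
Vertical separation Δz = -288.15 − (-308.69) = 20.54 m.
|i_v| = |Δh| / Δz = 1.81 / 20.54 = 0.0881.
Head is higher in the shallow piezometer, so vertical flow is downward (recharge condition).

|i_v| ≈ 0.0881; vertical flow is downward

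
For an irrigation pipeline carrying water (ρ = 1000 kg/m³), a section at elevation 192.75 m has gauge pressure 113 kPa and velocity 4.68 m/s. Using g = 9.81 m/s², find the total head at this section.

h ≈ 205.39 m

Pressure head ψ = P/(ρg) = 113×1000 / (1000 × 9.81) = 11.52 m.
Velocity head = v²/(2g) = 4.68² / (2 × 9.81) = 1.116 m.
h = z + ψ + v²/(2g) = 192.75 + 11.52 + 1.116 = 205.39 m.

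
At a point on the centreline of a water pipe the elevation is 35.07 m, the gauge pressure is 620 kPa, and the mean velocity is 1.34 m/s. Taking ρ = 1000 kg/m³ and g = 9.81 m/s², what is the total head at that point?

h ≈ 98.36 m

Pressure head ψ = P/(ρg) = 620×1000 / (1000 × 9.81) = 63.20 m.
Velocity head = v²/(2g) = 1.34² / (2 × 9.81) = 0.092 m.
h = z + ψ + v²/(2g) = 35.07 + 63.20 + 0.092 = 98.36 m.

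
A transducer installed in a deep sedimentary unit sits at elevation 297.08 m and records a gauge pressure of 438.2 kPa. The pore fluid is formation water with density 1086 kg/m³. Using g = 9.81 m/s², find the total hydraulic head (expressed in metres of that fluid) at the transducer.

h ≈ 338.21 m

ψ = P/(ρg) = 438.2×1000 / (1086 × 9.81) = 41.13 m.
h = z + ψ = 297.08 + 41.13 = 338.21 m.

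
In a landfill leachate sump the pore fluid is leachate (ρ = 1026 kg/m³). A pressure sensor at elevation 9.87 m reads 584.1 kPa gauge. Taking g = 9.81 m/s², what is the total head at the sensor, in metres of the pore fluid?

ψ = P/(ρg) = 584.1×1000 / (1026 × 9.81) = 58.03 m.
h = z + ψ = 9.87 + 58.03 = 67.90 m.

h ≈ 67.90 m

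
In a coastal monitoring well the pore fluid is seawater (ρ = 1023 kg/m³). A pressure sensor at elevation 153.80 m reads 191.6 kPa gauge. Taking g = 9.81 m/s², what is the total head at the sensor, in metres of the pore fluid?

h ≈ 172.89 m

ψ = P/(ρg) = 191.6×1000 / (1023 × 9.81) = 19.09 m.
h = z + ψ = 153.80 + 19.09 = 172.89 m.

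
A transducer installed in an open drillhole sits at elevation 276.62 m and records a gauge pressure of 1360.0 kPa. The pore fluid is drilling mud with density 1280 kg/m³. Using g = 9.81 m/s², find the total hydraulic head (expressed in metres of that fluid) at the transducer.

ψ = P/(ρg) = 1360.0×1000 / (1280 × 9.81) = 108.31 m.
h = z + ψ = 276.62 + 108.31 = 384.93 m.

h ≈ 384.93 m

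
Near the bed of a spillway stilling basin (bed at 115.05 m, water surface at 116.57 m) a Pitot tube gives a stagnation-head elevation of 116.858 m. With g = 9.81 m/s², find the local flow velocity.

Near the bed, under hydrostatic conditions, the piezometric head (z + ψ) equals the free-surface elevation, 116.57 m.
Velocity head = total − piezometric = 116.858 − 116.57 = 0.288 m.
v = √(2g·h_v) = √(2 × 9.81 × 0.288) = 2.38 m/s.

v ≈ 2.38 m/s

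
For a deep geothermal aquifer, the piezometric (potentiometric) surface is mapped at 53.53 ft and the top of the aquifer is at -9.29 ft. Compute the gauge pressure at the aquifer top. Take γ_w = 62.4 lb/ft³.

P ≈ 27.2 psi

Pressure head at the aquifer top: ψ = h − z = 53.53 − (-9.29) = 62.82 ft.
P = γψ/144 = 62.4 × 62.82 / 144 = 27.2 psi.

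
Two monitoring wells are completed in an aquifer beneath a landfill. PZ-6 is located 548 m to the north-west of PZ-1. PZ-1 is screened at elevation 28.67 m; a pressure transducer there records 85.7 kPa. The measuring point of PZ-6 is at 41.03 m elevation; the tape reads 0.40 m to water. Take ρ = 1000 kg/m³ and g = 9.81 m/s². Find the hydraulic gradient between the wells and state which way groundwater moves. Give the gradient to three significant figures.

Pressure head at PZ-1: ψ = P/(ρg) = 85.7×1000 / (1000 × 9.81) = 8.74 m.
Total head at PZ-1: h = z + ψ = 28.67 + 8.74 = 37.41 m.
Total head at PZ-6: h = 41.03 − 0.40 = 40.63 m.
Head difference: h(PZ-1) − h(PZ-6) = 37.41 − 40.63 = -3.22 m.
Hydraulic gradient: i = |Δh| / L = 3.22 / 548 = 0.00588.
Flow is from higher to lower head: from PZ-6 toward PZ-1, i.e. toward the south-east.

i ≈ 0.00588; groundwater flows toward the south-east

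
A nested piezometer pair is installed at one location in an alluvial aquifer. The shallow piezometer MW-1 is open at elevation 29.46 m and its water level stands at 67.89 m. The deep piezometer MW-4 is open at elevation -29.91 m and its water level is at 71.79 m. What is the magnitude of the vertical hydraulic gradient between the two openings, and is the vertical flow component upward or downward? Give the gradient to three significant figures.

Total head at MW-1: h = 67.89 m (water level in the standpipe).
Total head at MW-4: h = 71.79 m.
Δh = h(MW-1) − h(MW-4) = 67.89 − 71.79 = -3.90 m.
Vertical separation Δz = 29.46 − (-29.91) = 59.37 m.
|i_v| = |Δh| / Δz = 3.90 / 59.37 = 0.0657.
Head is higher in the deep piezometer, so vertical flow is upward (discharge condition).

|i_v| ≈ 0.0657; vertical flow is upward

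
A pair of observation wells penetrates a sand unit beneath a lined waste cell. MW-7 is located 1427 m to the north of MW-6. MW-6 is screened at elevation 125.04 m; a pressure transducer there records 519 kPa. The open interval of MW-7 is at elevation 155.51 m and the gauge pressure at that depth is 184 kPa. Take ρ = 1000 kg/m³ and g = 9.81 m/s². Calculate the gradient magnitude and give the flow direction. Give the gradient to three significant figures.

Pressure head at MW-6: ψ = P/(ρg) = 519×1000 / (1000 × 9.81) = 52.91 m.
Total head at MW-6: h = z + ψ = 125.04 + 52.91 = 177.95 m.
Pressure head at MW-7: ψ = P/(ρg) = 184×1000 / (1000 × 9.81) = 18.76 m.
Total head at MW-7: h = z + ψ = 155.51 + 18.76 = 174.27 m.
Head difference: h(MW-6) − h(MW-7) = 177.95 − 174.27 = 3.68 m.
Hydraulic gradient: i = |Δh| / L = 3.68 / 1427 = 0.00258.
Flow is from higher to lower head: from MW-6 toward MW-7, i.e. toward the north.

i ≈ 0.00258; groundwater flows toward the north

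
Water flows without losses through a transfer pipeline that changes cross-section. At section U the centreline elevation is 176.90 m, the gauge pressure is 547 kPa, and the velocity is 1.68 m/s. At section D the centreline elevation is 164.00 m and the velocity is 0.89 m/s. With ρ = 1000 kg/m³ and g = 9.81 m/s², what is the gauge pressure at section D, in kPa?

P₂ ≈ 675 kPa

Pressure head at U: ψ₁ = P₁/(ρg) = 547×1000 / (1000 × 9.81) = 55.76 m.
Velocity heads: v₁²/2g = 1.68²/19.62 = 0.144 m; v₂²/2g = 0.89²/19.62 = 0.040 m.
Total head H = z₁ + ψ₁ + v₁²/2g = 176.90 + 55.76 + 0.144 = 232.80 m.
ψ₂ = H − z₂ − v₂²/2g = 232.80 − 164.00 − 0.040 = 68.76 m.
P₂ = ρgψ₂ = 1000 × 9.81 × 68.76 ≈ 675 kPa.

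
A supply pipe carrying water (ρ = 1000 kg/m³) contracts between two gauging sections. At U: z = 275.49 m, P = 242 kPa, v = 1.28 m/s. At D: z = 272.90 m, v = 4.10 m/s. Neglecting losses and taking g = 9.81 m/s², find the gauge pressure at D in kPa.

Pressure head at U: ψ₁ = P₁/(ρg) = 242×1000 / (1000 × 9.81) = 24.67 m.
Velocity heads: v₁²/2g = 1.28²/19.62 = 0.084 m; v₂²/2g = 4.10²/19.62 = 0.857 m.
Total head H = z₁ + ψ₁ + v₁²/2g = 275.49 + 24.67 + 0.084 = 300.24 m.
ψ₂ = H − z₂ − v₂²/2g = 300.24 − 272.90 − 0.857 = 26.48 m.
P₂ = ρgψ₂ = 1000 × 9.81 × 26.48 ≈ 260 kPa.

P₂ ≈ 260 kPa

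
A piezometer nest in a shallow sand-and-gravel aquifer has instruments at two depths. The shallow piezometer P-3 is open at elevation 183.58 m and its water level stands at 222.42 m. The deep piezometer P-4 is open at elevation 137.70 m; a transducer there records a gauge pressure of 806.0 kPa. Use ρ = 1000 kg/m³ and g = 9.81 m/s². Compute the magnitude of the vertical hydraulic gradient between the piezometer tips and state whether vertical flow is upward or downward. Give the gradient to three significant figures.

Total head at P-3: h = 222.42 m (water level in the standpipe).
Pressure head at P-4: ψ = P/(ρg) = 806.0×1000 / (1000 × 9.81) = 82.16 m.
Total head at P-4: h = z + ψ = 137.70 + 82.16 = 219.86 m.
Δh = h(P-3) − h(P-4) = 222.42 − 219.86 = 2.56 m.
Vertical separation Δz = 183.58 − 137.70 = 45.88 m.
|i_v| = |Δh| / Δz = 2.56 / 45.88 = 0.0558.
Head is higher in the shallow piezometer, so vertical flow is downward (recharge condition).

|i_v| ≈ 0.0558; vertical flow is downward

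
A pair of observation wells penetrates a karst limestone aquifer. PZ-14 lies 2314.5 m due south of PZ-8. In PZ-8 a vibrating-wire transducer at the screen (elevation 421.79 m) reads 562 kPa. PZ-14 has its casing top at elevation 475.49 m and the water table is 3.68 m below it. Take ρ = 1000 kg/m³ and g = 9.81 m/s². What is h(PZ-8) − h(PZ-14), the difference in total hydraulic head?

Pressure head at PZ-8: ψ = P/(ρg) = 562×1000 / (1000 × 9.81) = 57.29 m.
Total head at PZ-8: h = z + ψ = 421.79 + 57.29 = 479.08 m.
Total head at PZ-14: h = 475.49 − 3.68 = 471.81 m.
Head difference: h(PZ-8) − h(PZ-14) = 479.08 − 471.81 = 7.27 m.

Δh ≈ 7.27 m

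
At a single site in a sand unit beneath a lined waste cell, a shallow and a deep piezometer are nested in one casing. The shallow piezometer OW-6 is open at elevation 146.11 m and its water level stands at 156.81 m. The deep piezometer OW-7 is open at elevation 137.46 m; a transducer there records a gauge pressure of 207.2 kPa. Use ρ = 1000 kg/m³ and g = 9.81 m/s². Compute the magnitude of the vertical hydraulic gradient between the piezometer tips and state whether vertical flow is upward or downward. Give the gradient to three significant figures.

|i_v| ≈ 0.205; vertical flow is upward

Total head at OW-6: h = 156.81 m (water level in the standpipe).
Pressure head at OW-7: ψ = P/(ρg) = 207.2×1000 / (1000 × 9.81) = 21.12 m.
Total head at OW-7: h = z + ψ = 137.46 + 21.12 = 158.58 m.
Δh = h(OW-6) − h(OW-7) = 156.81 − 158.58 = -1.77 m.
Vertical separation Δz = 146.11 − 137.46 = 8.65 m.
|i_v| = |Δh| / Δz = 1.77 / 8.65 = 0.205.
Head is higher in the deep piezometer, so vertical flow is upward (discharge condition).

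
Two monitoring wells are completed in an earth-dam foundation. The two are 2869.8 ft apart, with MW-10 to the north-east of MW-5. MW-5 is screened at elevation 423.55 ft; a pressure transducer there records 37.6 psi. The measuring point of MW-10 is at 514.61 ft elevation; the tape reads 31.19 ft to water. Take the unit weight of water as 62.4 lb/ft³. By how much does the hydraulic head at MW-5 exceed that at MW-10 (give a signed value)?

Δh ≈ 26.90 ft

Pressure head at MW-5: ψ = 144·P/γ = 144 × 37.6 / 62.4 = 86.77 ft.
Total head at MW-5: h = z + ψ = 423.55 + 86.77 = 510.32 ft.
Total head at MW-10: h = 514.61 − 31.19 = 483.42 ft.
Head difference: h(MW-5) − h(MW-10) = 510.32 − 483.42 = 26.90 ft.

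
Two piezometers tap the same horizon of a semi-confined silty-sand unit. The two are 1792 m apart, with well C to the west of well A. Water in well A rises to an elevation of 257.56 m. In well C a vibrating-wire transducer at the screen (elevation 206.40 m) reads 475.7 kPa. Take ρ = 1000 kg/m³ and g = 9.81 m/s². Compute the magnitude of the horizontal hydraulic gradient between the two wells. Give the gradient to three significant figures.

Total head at well A: h = 257.56 m (water level in the piezometer is the total head).
Pressure head at well C: ψ = P/(ρg) = 475.7×1000 / (1000 × 9.81) = 48.49 m.
Total head at well C: h = z + ψ = 206.40 + 48.49 = 254.89 m.
Head difference: h(well A) − h(well C) = 257.56 − 254.89 = 2.67 m.
Hydraulic gradient: i = |Δh| / L = 2.67 / 1792 = 0.00149.

i ≈ 0.00149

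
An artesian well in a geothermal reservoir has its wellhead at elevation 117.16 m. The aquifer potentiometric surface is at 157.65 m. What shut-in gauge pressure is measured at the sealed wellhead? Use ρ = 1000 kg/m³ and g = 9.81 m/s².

P ≈ 397 kPa

Head above the cap: Δh = 157.65 − 117.16 = 40.49 m.
P = ρgΔh = 1000 × 9.81 × 40.49 = 397207 Pa ≈ 397 kPa.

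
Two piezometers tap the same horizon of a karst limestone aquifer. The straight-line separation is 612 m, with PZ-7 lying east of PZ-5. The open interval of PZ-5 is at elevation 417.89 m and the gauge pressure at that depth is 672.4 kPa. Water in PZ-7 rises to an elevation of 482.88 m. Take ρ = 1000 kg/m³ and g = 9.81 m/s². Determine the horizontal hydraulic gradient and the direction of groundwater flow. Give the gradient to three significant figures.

i ≈ 0.00580; groundwater flows toward the east

Pressure head at PZ-5: ψ = P/(ρg) = 672.4×1000 / (1000 × 9.81) = 68.54 m.
Total head at PZ-5: h = z + ψ = 417.89 + 68.54 = 486.43 m.
Total head at PZ-7: h = 482.88 m (water level in the piezometer is the total head).
Head difference: h(PZ-5) − h(PZ-7) = 486.43 − 482.88 = 3.55 m.
Hydraulic gradient: i = |Δh| / L = 3.55 / 612 = 0.00580.
Flow is from higher to lower head: from PZ-5 toward PZ-7, i.e. toward the east.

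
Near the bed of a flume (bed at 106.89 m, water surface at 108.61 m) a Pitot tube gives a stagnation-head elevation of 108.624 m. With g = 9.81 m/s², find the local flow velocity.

v ≈ 0.524 m/s

Near the bed, under hydrostatic conditions, the piezometric head (z + ψ) equals the free-surface elevation, 108.61 m.
Velocity head = total − piezometric = 108.624 − 108.61 = 0.014 m.
v = √(2g·h_v) = √(2 × 9.81 × 0.014) = 0.524 m/s.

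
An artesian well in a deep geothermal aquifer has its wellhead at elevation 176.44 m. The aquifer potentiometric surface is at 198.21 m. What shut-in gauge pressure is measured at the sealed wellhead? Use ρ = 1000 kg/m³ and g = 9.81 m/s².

Head above the cap: Δh = 198.21 − 176.44 = 21.77 m.
P = ρgΔh = 1000 × 9.81 × 21.77 = 213564 Pa ≈ 214 kPa.

P ≈ 214 kPa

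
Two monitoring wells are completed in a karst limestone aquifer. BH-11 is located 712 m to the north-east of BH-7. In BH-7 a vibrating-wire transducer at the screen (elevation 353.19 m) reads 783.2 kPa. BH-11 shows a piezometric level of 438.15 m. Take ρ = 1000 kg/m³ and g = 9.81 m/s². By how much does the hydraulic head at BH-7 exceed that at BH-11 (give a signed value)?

Pressure head at BH-7: ψ = P/(ρg) = 783.2×1000 / (1000 × 9.81) = 79.84 m.
Total head at BH-7: h = z + ψ = 353.19 + 79.84 = 433.03 m.
Total head at BH-11: h = 438.15 m (water level in the piezometer is the total head).
Head difference: h(BH-7) − h(BH-11) = 433.03 − 438.15 = -5.12 m.

Δh ≈ -5.12 m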